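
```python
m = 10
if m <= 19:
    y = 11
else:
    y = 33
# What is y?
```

Answer: 11

Derivation:
Trace (tracking y):
m = 10  # -> m = 10
if m <= 19:  # condition is True
    y = 11  # -> y = 11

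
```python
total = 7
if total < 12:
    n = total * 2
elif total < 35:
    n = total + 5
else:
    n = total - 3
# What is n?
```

Answer: 14

Derivation:
Trace (tracking n):
total = 7  # -> total = 7
if total < 12:  # condition is True
    n = total * 2  # -> n = 14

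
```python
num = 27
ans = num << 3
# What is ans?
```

Trace (tracking ans):
num = 27  # -> num = 27
ans = num << 3  # -> ans = 216

Answer: 216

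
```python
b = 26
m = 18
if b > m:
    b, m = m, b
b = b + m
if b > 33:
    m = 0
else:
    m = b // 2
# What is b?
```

Trace (tracking b):
b = 26  # -> b = 26
m = 18  # -> m = 18
if b > m:  # condition is True
    b, m = (m, b)  # -> b = 18, m = 26
b = b + m  # -> b = 44
if b > 33:  # condition is True
    m = 0  # -> m = 0

Answer: 44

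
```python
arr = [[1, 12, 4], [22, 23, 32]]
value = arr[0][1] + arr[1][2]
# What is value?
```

Answer: 44

Derivation:
Trace (tracking value):
arr = [[1, 12, 4], [22, 23, 32]]  # -> arr = [[1, 12, 4], [22, 23, 32]]
value = arr[0][1] + arr[1][2]  # -> value = 44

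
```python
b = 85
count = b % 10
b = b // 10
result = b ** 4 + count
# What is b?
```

Answer: 8

Derivation:
Trace (tracking b):
b = 85  # -> b = 85
count = b % 10  # -> count = 5
b = b // 10  # -> b = 8
result = b ** 4 + count  # -> result = 4101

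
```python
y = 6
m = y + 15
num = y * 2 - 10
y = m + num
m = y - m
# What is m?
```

Answer: 2

Derivation:
Trace (tracking m):
y = 6  # -> y = 6
m = y + 15  # -> m = 21
num = y * 2 - 10  # -> num = 2
y = m + num  # -> y = 23
m = y - m  # -> m = 2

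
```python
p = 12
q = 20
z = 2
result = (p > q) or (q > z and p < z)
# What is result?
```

Answer: False

Derivation:
Trace (tracking result):
p = 12  # -> p = 12
q = 20  # -> q = 20
z = 2  # -> z = 2
result = p > q or (q > z and p < z)  # -> result = False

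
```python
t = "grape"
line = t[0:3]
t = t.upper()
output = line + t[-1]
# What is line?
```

Answer: 'gra'

Derivation:
Trace (tracking line):
t = 'grape'  # -> t = 'grape'
line = t[0:3]  # -> line = 'gra'
t = t.upper()  # -> t = 'GRAPE'
output = line + t[-1]  # -> output = 'graE'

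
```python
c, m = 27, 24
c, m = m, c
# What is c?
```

Trace (tracking c):
c, m = (27, 24)  # -> c = 27, m = 24
c, m = (m, c)  # -> c = 24, m = 27

Answer: 24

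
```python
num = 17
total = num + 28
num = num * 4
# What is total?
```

Answer: 45

Derivation:
Trace (tracking total):
num = 17  # -> num = 17
total = num + 28  # -> total = 45
num = num * 4  # -> num = 68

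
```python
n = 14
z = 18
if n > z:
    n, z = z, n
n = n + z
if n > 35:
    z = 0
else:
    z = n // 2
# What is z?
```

Trace (tracking z):
n = 14  # -> n = 14
z = 18  # -> z = 18
if n > z:  # condition is False
n = n + z  # -> n = 32
if n > 35:  # condition is False
else:
    z = n // 2  # -> z = 16

Answer: 16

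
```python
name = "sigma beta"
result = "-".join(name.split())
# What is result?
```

Answer: 'sigma-beta'

Derivation:
Trace (tracking result):
name = 'sigma beta'  # -> name = 'sigma beta'
result = '-'.join(name.split())  # -> result = 'sigma-beta'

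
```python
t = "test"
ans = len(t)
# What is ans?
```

Trace (tracking ans):
t = 'test'  # -> t = 'test'
ans = len(t)  # -> ans = 4

Answer: 4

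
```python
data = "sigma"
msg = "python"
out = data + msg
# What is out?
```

Trace (tracking out):
data = 'sigma'  # -> data = 'sigma'
msg = 'python'  # -> msg = 'python'
out = data + msg  # -> out = 'sigmapython'

Answer: 'sigmapython'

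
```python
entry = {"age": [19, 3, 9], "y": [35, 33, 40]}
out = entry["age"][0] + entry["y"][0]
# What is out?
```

Trace (tracking out):
entry = {'age': [19, 3, 9], 'y': [35, 33, 40]}  # -> entry = {'age': [19, 3, 9], 'y': [35, 33, 40]}
out = entry['age'][0] + entry['y'][0]  # -> out = 54

Answer: 54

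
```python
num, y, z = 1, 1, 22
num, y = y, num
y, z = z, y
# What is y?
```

Answer: 22

Derivation:
Trace (tracking y):
num, y, z = (1, 1, 22)  # -> num = 1, y = 1, z = 22
num, y = (y, num)  # -> num = 1, y = 1
y, z = (z, y)  # -> y = 22, z = 1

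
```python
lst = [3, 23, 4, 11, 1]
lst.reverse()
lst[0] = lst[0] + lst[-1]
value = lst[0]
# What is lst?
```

Answer: [4, 11, 4, 23, 3]

Derivation:
Trace (tracking lst):
lst = [3, 23, 4, 11, 1]  # -> lst = [3, 23, 4, 11, 1]
lst.reverse()  # -> lst = [1, 11, 4, 23, 3]
lst[0] = lst[0] + lst[-1]  # -> lst = [4, 11, 4, 23, 3]
value = lst[0]  # -> value = 4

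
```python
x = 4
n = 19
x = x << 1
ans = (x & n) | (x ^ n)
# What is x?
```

Trace (tracking x):
x = 4  # -> x = 4
n = 19  # -> n = 19
x = x << 1  # -> x = 8
ans = x & n | x ^ n  # -> ans = 27

Answer: 8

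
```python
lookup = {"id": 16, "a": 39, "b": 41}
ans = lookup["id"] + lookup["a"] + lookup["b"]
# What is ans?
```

Trace (tracking ans):
lookup = {'id': 16, 'a': 39, 'b': 41}  # -> lookup = {'id': 16, 'a': 39, 'b': 41}
ans = lookup['id'] + lookup['a'] + lookup['b']  # -> ans = 96

Answer: 96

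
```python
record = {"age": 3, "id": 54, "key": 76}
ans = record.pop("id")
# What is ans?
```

Trace (tracking ans):
record = {'age': 3, 'id': 54, 'key': 76}  # -> record = {'age': 3, 'id': 54, 'key': 76}
ans = record.pop('id')  # -> ans = 54

Answer: 54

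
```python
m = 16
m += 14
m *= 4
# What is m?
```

Trace (tracking m):
m = 16  # -> m = 16
m += 14  # -> m = 30
m *= 4  # -> m = 120

Answer: 120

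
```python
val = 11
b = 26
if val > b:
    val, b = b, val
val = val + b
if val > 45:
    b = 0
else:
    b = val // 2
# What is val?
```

Answer: 37

Derivation:
Trace (tracking val):
val = 11  # -> val = 11
b = 26  # -> b = 26
if val > b:  # condition is False
val = val + b  # -> val = 37
if val > 45:  # condition is False
else:
    b = val // 2  # -> b = 18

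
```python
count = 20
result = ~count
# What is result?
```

Trace (tracking result):
count = 20  # -> count = 20
result = ~count  # -> result = -21

Answer: -21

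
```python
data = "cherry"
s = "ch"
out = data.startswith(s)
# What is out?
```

Trace (tracking out):
data = 'cherry'  # -> data = 'cherry'
s = 'ch'  # -> s = 'ch'
out = data.startswith(s)  # -> out = True

Answer: True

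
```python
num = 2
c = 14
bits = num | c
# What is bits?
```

Trace (tracking bits):
num = 2  # -> num = 2
c = 14  # -> c = 14
bits = num | c  # -> bits = 14

Answer: 14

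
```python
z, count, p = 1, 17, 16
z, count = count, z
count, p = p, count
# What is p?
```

Trace (tracking p):
z, count, p = (1, 17, 16)  # -> z = 1, count = 17, p = 16
z, count = (count, z)  # -> z = 17, count = 1
count, p = (p, count)  # -> count = 16, p = 1

Answer: 1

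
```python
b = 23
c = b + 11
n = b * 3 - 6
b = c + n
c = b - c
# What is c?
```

Answer: 63

Derivation:
Trace (tracking c):
b = 23  # -> b = 23
c = b + 11  # -> c = 34
n = b * 3 - 6  # -> n = 63
b = c + n  # -> b = 97
c = b - c  # -> c = 63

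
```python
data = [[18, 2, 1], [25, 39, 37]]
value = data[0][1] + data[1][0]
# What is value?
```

Answer: 27

Derivation:
Trace (tracking value):
data = [[18, 2, 1], [25, 39, 37]]  # -> data = [[18, 2, 1], [25, 39, 37]]
value = data[0][1] + data[1][0]  # -> value = 27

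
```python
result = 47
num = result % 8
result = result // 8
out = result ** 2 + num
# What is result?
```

Trace (tracking result):
result = 47  # -> result = 47
num = result % 8  # -> num = 7
result = result // 8  # -> result = 5
out = result ** 2 + num  # -> out = 32

Answer: 5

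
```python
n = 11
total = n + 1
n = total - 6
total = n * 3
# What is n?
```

Answer: 6

Derivation:
Trace (tracking n):
n = 11  # -> n = 11
total = n + 1  # -> total = 12
n = total - 6  # -> n = 6
total = n * 3  # -> total = 18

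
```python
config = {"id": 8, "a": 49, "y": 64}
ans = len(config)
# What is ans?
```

Answer: 3

Derivation:
Trace (tracking ans):
config = {'id': 8, 'a': 49, 'y': 64}  # -> config = {'id': 8, 'a': 49, 'y': 64}
ans = len(config)  # -> ans = 3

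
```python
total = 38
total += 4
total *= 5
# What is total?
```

Answer: 210

Derivation:
Trace (tracking total):
total = 38  # -> total = 38
total += 4  # -> total = 42
total *= 5  # -> total = 210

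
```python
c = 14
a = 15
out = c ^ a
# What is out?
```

Answer: 1

Derivation:
Trace (tracking out):
c = 14  # -> c = 14
a = 15  # -> a = 15
out = c ^ a  # -> out = 1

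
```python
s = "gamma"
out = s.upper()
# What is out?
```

Trace (tracking out):
s = 'gamma'  # -> s = 'gamma'
out = s.upper()  # -> out = 'GAMMA'

Answer: 'GAMMA'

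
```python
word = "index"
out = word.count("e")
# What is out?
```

Answer: 1

Derivation:
Trace (tracking out):
word = 'index'  # -> word = 'index'
out = word.count('e')  # -> out = 1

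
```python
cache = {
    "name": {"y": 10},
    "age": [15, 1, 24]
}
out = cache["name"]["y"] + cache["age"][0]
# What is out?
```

Trace (tracking out):
cache = {'name': {'y': 10}, 'age': [15, 1, 24]}  # -> cache = {'name': {'y': 10}, 'age': [15, 1, 24]}
out = cache['name']['y'] + cache['age'][0]  # -> out = 25

Answer: 25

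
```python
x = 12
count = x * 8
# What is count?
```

Trace (tracking count):
x = 12  # -> x = 12
count = x * 8  # -> count = 96

Answer: 96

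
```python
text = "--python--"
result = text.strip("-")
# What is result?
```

Answer: 'python'

Derivation:
Trace (tracking result):
text = '--python--'  # -> text = '--python--'
result = text.strip('-')  # -> result = 'python'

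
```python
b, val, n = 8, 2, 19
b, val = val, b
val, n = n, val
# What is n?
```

Answer: 8

Derivation:
Trace (tracking n):
b, val, n = (8, 2, 19)  # -> b = 8, val = 2, n = 19
b, val = (val, b)  # -> b = 2, val = 8
val, n = (n, val)  # -> val = 19, n = 8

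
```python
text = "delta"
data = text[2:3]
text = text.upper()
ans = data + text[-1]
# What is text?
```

Trace (tracking text):
text = 'delta'  # -> text = 'delta'
data = text[2:3]  # -> data = 'l'
text = text.upper()  # -> text = 'DELTA'
ans = data + text[-1]  # -> ans = 'lA'

Answer: 'DELTA'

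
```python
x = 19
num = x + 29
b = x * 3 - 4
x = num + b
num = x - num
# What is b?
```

Answer: 53

Derivation:
Trace (tracking b):
x = 19  # -> x = 19
num = x + 29  # -> num = 48
b = x * 3 - 4  # -> b = 53
x = num + b  # -> x = 101
num = x - num  # -> num = 53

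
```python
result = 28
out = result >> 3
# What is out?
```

Trace (tracking out):
result = 28  # -> result = 28
out = result >> 3  # -> out = 3

Answer: 3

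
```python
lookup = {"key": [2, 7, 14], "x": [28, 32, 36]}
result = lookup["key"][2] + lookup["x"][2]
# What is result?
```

Answer: 50

Derivation:
Trace (tracking result):
lookup = {'key': [2, 7, 14], 'x': [28, 32, 36]}  # -> lookup = {'key': [2, 7, 14], 'x': [28, 32, 36]}
result = lookup['key'][2] + lookup['x'][2]  # -> result = 50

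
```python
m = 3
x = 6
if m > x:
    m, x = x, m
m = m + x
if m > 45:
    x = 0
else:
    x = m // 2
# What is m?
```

Answer: 9

Derivation:
Trace (tracking m):
m = 3  # -> m = 3
x = 6  # -> x = 6
if m > x:  # condition is False
m = m + x  # -> m = 9
if m > 45:  # condition is False
else:
    x = m // 2  # -> x = 4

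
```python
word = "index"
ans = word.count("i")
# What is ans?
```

Answer: 1

Derivation:
Trace (tracking ans):
word = 'index'  # -> word = 'index'
ans = word.count('i')  # -> ans = 1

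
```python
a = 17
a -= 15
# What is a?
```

Answer: 2

Derivation:
Trace (tracking a):
a = 17  # -> a = 17
a -= 15  # -> a = 2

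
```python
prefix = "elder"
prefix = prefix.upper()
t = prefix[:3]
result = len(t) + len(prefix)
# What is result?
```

Answer: 8

Derivation:
Trace (tracking result):
prefix = 'elder'  # -> prefix = 'elder'
prefix = prefix.upper()  # -> prefix = 'ELDER'
t = prefix[:3]  # -> t = 'ELD'
result = len(t) + len(prefix)  # -> result = 8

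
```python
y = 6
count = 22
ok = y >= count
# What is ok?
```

Answer: False

Derivation:
Trace (tracking ok):
y = 6  # -> y = 6
count = 22  # -> count = 22
ok = y >= count  # -> ok = False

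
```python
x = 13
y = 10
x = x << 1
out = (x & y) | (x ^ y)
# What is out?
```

Trace (tracking out):
x = 13  # -> x = 13
y = 10  # -> y = 10
x = x << 1  # -> x = 26
out = x & y | x ^ y  # -> out = 26

Answer: 26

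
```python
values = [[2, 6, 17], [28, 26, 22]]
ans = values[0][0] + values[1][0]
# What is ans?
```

Answer: 30

Derivation:
Trace (tracking ans):
values = [[2, 6, 17], [28, 26, 22]]  # -> values = [[2, 6, 17], [28, 26, 22]]
ans = values[0][0] + values[1][0]  # -> ans = 30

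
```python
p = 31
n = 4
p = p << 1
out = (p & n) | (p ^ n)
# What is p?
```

Answer: 62

Derivation:
Trace (tracking p):
p = 31  # -> p = 31
n = 4  # -> n = 4
p = p << 1  # -> p = 62
out = p & n | p ^ n  # -> out = 62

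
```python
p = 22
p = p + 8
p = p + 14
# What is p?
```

Answer: 44

Derivation:
Trace (tracking p):
p = 22  # -> p = 22
p = p + 8  # -> p = 30
p = p + 14  # -> p = 44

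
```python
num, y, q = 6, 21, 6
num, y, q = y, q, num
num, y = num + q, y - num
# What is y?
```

Trace (tracking y):
num, y, q = (6, 21, 6)  # -> num = 6, y = 21, q = 6
num, y, q = (y, q, num)  # -> num = 21, y = 6, q = 6
num, y = (num + q, y - num)  # -> num = 27, y = -15

Answer: -15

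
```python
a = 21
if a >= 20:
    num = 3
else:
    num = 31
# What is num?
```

Trace (tracking num):
a = 21  # -> a = 21
if a >= 20:  # condition is True
    num = 3  # -> num = 3

Answer: 3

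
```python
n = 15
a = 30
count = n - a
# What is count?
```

Answer: -15

Derivation:
Trace (tracking count):
n = 15  # -> n = 15
a = 30  # -> a = 30
count = n - a  # -> count = -15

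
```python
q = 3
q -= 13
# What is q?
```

Trace (tracking q):
q = 3  # -> q = 3
q -= 13  # -> q = -10

Answer: -10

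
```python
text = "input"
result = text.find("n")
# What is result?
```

Answer: 1

Derivation:
Trace (tracking result):
text = 'input'  # -> text = 'input'
result = text.find('n')  # -> result = 1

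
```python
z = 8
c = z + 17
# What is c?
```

Trace (tracking c):
z = 8  # -> z = 8
c = z + 17  # -> c = 25

Answer: 25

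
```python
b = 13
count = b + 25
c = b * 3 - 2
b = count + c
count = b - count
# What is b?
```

Answer: 75

Derivation:
Trace (tracking b):
b = 13  # -> b = 13
count = b + 25  # -> count = 38
c = b * 3 - 2  # -> c = 37
b = count + c  # -> b = 75
count = b - count  # -> count = 37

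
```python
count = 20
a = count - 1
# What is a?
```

Trace (tracking a):
count = 20  # -> count = 20
a = count - 1  # -> a = 19

Answer: 19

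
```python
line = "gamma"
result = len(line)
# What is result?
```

Trace (tracking result):
line = 'gamma'  # -> line = 'gamma'
result = len(line)  # -> result = 5

Answer: 5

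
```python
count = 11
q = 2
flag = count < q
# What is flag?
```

Answer: False

Derivation:
Trace (tracking flag):
count = 11  # -> count = 11
q = 2  # -> q = 2
flag = count < q  # -> flag = False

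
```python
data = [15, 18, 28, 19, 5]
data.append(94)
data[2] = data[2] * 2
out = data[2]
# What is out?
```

Trace (tracking out):
data = [15, 18, 28, 19, 5]  # -> data = [15, 18, 28, 19, 5]
data.append(94)  # -> data = [15, 18, 28, 19, 5, 94]
data[2] = data[2] * 2  # -> data = [15, 18, 56, 19, 5, 94]
out = data[2]  # -> out = 56

Answer: 56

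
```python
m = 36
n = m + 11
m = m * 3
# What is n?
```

Trace (tracking n):
m = 36  # -> m = 36
n = m + 11  # -> n = 47
m = m * 3  # -> m = 108

Answer: 47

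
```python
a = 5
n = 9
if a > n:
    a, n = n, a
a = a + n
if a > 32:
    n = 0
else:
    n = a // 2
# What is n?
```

Trace (tracking n):
a = 5  # -> a = 5
n = 9  # -> n = 9
if a > n:  # condition is False
a = a + n  # -> a = 14
if a > 32:  # condition is False
else:
    n = a // 2  # -> n = 7

Answer: 7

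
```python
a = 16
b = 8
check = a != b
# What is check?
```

Answer: True

Derivation:
Trace (tracking check):
a = 16  # -> a = 16
b = 8  # -> b = 8
check = a != b  # -> check = True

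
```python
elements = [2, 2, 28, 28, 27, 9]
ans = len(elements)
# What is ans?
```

Answer: 6

Derivation:
Trace (tracking ans):
elements = [2, 2, 28, 28, 27, 9]  # -> elements = [2, 2, 28, 28, 27, 9]
ans = len(elements)  # -> ans = 6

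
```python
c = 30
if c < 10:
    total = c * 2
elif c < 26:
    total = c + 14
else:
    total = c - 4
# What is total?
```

Answer: 26

Derivation:
Trace (tracking total):
c = 30  # -> c = 30
if c < 10:  # condition is False
elif c < 26:  # condition is False
else:
    total = c - 4  # -> total = 26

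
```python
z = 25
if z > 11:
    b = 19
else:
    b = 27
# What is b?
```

Answer: 19

Derivation:
Trace (tracking b):
z = 25  # -> z = 25
if z > 11:  # condition is True
    b = 19  # -> b = 19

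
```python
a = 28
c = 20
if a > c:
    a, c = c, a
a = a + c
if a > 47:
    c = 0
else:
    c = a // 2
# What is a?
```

Answer: 48

Derivation:
Trace (tracking a):
a = 28  # -> a = 28
c = 20  # -> c = 20
if a > c:  # condition is True
    a, c = (c, a)  # -> a = 20, c = 28
a = a + c  # -> a = 48
if a > 47:  # condition is True
    c = 0  # -> c = 0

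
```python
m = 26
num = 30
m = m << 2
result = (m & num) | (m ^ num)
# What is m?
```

Answer: 104

Derivation:
Trace (tracking m):
m = 26  # -> m = 26
num = 30  # -> num = 30
m = m << 2  # -> m = 104
result = m & num | m ^ num  # -> result = 126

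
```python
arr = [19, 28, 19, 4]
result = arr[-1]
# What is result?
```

Trace (tracking result):
arr = [19, 28, 19, 4]  # -> arr = [19, 28, 19, 4]
result = arr[-1]  # -> result = 4

Answer: 4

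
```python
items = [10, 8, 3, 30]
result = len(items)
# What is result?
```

Trace (tracking result):
items = [10, 8, 3, 30]  # -> items = [10, 8, 3, 30]
result = len(items)  # -> result = 4

Answer: 4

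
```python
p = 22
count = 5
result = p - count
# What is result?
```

Answer: 17

Derivation:
Trace (tracking result):
p = 22  # -> p = 22
count = 5  # -> count = 5
result = p - count  # -> result = 17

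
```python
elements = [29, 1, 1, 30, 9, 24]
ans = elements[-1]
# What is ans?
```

Answer: 24

Derivation:
Trace (tracking ans):
elements = [29, 1, 1, 30, 9, 24]  # -> elements = [29, 1, 1, 30, 9, 24]
ans = elements[-1]  # -> ans = 24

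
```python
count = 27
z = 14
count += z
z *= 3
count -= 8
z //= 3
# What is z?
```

Answer: 14

Derivation:
Trace (tracking z):
count = 27  # -> count = 27
z = 14  # -> z = 14
count += z  # -> count = 41
z *= 3  # -> z = 42
count -= 8  # -> count = 33
z //= 3  # -> z = 14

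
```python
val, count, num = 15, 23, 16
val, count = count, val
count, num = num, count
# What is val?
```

Trace (tracking val):
val, count, num = (15, 23, 16)  # -> val = 15, count = 23, num = 16
val, count = (count, val)  # -> val = 23, count = 15
count, num = (num, count)  # -> count = 16, num = 15

Answer: 23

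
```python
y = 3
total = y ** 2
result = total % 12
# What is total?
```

Answer: 9

Derivation:
Trace (tracking total):
y = 3  # -> y = 3
total = y ** 2  # -> total = 9
result = total % 12  # -> result = 9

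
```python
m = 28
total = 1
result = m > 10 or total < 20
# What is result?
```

Answer: True

Derivation:
Trace (tracking result):
m = 28  # -> m = 28
total = 1  # -> total = 1
result = m > 10 or total < 20  # -> result = True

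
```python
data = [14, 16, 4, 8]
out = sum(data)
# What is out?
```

Trace (tracking out):
data = [14, 16, 4, 8]  # -> data = [14, 16, 4, 8]
out = sum(data)  # -> out = 42

Answer: 42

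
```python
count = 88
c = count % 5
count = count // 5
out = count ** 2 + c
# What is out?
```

Answer: 292

Derivation:
Trace (tracking out):
count = 88  # -> count = 88
c = count % 5  # -> c = 3
count = count // 5  # -> count = 17
out = count ** 2 + c  # -> out = 292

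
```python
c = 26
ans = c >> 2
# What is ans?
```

Answer: 6

Derivation:
Trace (tracking ans):
c = 26  # -> c = 26
ans = c >> 2  # -> ans = 6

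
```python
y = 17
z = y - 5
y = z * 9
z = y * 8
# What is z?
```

Answer: 864

Derivation:
Trace (tracking z):
y = 17  # -> y = 17
z = y - 5  # -> z = 12
y = z * 9  # -> y = 108
z = y * 8  # -> z = 864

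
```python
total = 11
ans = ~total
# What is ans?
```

Trace (tracking ans):
total = 11  # -> total = 11
ans = ~total  # -> ans = -12

Answer: -12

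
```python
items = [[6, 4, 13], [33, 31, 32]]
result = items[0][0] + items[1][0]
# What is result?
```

Trace (tracking result):
items = [[6, 4, 13], [33, 31, 32]]  # -> items = [[6, 4, 13], [33, 31, 32]]
result = items[0][0] + items[1][0]  # -> result = 39

Answer: 39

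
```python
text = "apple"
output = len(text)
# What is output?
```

Answer: 5

Derivation:
Trace (tracking output):
text = 'apple'  # -> text = 'apple'
output = len(text)  # -> output = 5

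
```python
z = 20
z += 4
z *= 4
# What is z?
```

Trace (tracking z):
z = 20  # -> z = 20
z += 4  # -> z = 24
z *= 4  # -> z = 96

Answer: 96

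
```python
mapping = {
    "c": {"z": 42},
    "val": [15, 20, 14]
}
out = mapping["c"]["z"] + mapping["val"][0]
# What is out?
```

Trace (tracking out):
mapping = {'c': {'z': 42}, 'val': [15, 20, 14]}  # -> mapping = {'c': {'z': 42}, 'val': [15, 20, 14]}
out = mapping['c']['z'] + mapping['val'][0]  # -> out = 57

Answer: 57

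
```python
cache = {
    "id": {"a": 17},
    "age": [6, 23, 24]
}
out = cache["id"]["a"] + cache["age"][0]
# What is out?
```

Answer: 23

Derivation:
Trace (tracking out):
cache = {'id': {'a': 17}, 'age': [6, 23, 24]}  # -> cache = {'id': {'a': 17}, 'age': [6, 23, 24]}
out = cache['id']['a'] + cache['age'][0]  # -> out = 23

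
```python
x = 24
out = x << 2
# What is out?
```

Answer: 96

Derivation:
Trace (tracking out):
x = 24  # -> x = 24
out = x << 2  # -> out = 96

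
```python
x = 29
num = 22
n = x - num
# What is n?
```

Answer: 7

Derivation:
Trace (tracking n):
x = 29  # -> x = 29
num = 22  # -> num = 22
n = x - num  # -> n = 7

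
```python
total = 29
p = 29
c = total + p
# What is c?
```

Trace (tracking c):
total = 29  # -> total = 29
p = 29  # -> p = 29
c = total + p  # -> c = 58

Answer: 58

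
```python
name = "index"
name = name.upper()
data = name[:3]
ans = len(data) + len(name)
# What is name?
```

Answer: 'INDEX'

Derivation:
Trace (tracking name):
name = 'index'  # -> name = 'index'
name = name.upper()  # -> name = 'INDEX'
data = name[:3]  # -> data = 'IND'
ans = len(data) + len(name)  # -> ans = 8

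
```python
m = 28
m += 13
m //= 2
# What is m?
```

Trace (tracking m):
m = 28  # -> m = 28
m += 13  # -> m = 41
m //= 2  # -> m = 20

Answer: 20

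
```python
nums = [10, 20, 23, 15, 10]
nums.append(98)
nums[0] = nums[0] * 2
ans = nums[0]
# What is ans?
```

Trace (tracking ans):
nums = [10, 20, 23, 15, 10]  # -> nums = [10, 20, 23, 15, 10]
nums.append(98)  # -> nums = [10, 20, 23, 15, 10, 98]
nums[0] = nums[0] * 2  # -> nums = [20, 20, 23, 15, 10, 98]
ans = nums[0]  # -> ans = 20

Answer: 20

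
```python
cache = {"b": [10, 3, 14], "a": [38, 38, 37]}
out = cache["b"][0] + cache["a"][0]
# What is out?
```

Trace (tracking out):
cache = {'b': [10, 3, 14], 'a': [38, 38, 37]}  # -> cache = {'b': [10, 3, 14], 'a': [38, 38, 37]}
out = cache['b'][0] + cache['a'][0]  # -> out = 48

Answer: 48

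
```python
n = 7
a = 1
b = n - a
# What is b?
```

Trace (tracking b):
n = 7  # -> n = 7
a = 1  # -> a = 1
b = n - a  # -> b = 6

Answer: 6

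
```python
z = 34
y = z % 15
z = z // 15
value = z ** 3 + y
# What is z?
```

Answer: 2

Derivation:
Trace (tracking z):
z = 34  # -> z = 34
y = z % 15  # -> y = 4
z = z // 15  # -> z = 2
value = z ** 3 + y  # -> value = 12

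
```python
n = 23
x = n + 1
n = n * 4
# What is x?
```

Answer: 24

Derivation:
Trace (tracking x):
n = 23  # -> n = 23
x = n + 1  # -> x = 24
n = n * 4  # -> n = 92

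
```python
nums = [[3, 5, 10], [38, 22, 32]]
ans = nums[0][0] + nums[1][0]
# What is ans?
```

Answer: 41

Derivation:
Trace (tracking ans):
nums = [[3, 5, 10], [38, 22, 32]]  # -> nums = [[3, 5, 10], [38, 22, 32]]
ans = nums[0][0] + nums[1][0]  # -> ans = 41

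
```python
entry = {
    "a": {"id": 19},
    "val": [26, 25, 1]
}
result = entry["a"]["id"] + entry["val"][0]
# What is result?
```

Answer: 45

Derivation:
Trace (tracking result):
entry = {'a': {'id': 19}, 'val': [26, 25, 1]}  # -> entry = {'a': {'id': 19}, 'val': [26, 25, 1]}
result = entry['a']['id'] + entry['val'][0]  # -> result = 45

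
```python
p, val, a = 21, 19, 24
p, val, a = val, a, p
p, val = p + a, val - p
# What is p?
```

Trace (tracking p):
p, val, a = (21, 19, 24)  # -> p = 21, val = 19, a = 24
p, val, a = (val, a, p)  # -> p = 19, val = 24, a = 21
p, val = (p + a, val - p)  # -> p = 40, val = 5

Answer: 40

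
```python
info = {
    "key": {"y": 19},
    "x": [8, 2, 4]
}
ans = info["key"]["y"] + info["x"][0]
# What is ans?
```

Answer: 27

Derivation:
Trace (tracking ans):
info = {'key': {'y': 19}, 'x': [8, 2, 4]}  # -> info = {'key': {'y': 19}, 'x': [8, 2, 4]}
ans = info['key']['y'] + info['x'][0]  # -> ans = 27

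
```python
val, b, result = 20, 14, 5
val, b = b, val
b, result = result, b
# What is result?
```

Answer: 20

Derivation:
Trace (tracking result):
val, b, result = (20, 14, 5)  # -> val = 20, b = 14, result = 5
val, b = (b, val)  # -> val = 14, b = 20
b, result = (result, b)  # -> b = 5, result = 20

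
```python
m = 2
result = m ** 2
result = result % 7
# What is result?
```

Answer: 4

Derivation:
Trace (tracking result):
m = 2  # -> m = 2
result = m ** 2  # -> result = 4
result = result % 7  # -> result = 4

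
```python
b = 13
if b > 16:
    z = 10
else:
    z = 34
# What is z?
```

Answer: 34

Derivation:
Trace (tracking z):
b = 13  # -> b = 13
if b > 16:  # condition is False
else:
    z = 34  # -> z = 34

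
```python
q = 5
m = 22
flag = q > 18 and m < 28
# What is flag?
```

Answer: False

Derivation:
Trace (tracking flag):
q = 5  # -> q = 5
m = 22  # -> m = 22
flag = q > 18 and m < 28  # -> flag = False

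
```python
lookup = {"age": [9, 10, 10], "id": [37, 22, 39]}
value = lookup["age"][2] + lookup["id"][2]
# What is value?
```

Trace (tracking value):
lookup = {'age': [9, 10, 10], 'id': [37, 22, 39]}  # -> lookup = {'age': [9, 10, 10], 'id': [37, 22, 39]}
value = lookup['age'][2] + lookup['id'][2]  # -> value = 49

Answer: 49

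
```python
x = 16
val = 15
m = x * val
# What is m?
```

Answer: 240

Derivation:
Trace (tracking m):
x = 16  # -> x = 16
val = 15  # -> val = 15
m = x * val  # -> m = 240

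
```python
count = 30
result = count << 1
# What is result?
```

Trace (tracking result):
count = 30  # -> count = 30
result = count << 1  # -> result = 60

Answer: 60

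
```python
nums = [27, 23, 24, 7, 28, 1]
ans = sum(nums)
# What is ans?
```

Trace (tracking ans):
nums = [27, 23, 24, 7, 28, 1]  # -> nums = [27, 23, 24, 7, 28, 1]
ans = sum(nums)  # -> ans = 110

Answer: 110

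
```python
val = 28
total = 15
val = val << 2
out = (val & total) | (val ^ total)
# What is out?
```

Answer: 127

Derivation:
Trace (tracking out):
val = 28  # -> val = 28
total = 15  # -> total = 15
val = val << 2  # -> val = 112
out = val & total | val ^ total  # -> out = 127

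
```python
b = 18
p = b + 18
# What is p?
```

Answer: 36

Derivation:
Trace (tracking p):
b = 18  # -> b = 18
p = b + 18  # -> p = 36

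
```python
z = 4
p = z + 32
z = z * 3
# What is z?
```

Trace (tracking z):
z = 4  # -> z = 4
p = z + 32  # -> p = 36
z = z * 3  # -> z = 12

Answer: 12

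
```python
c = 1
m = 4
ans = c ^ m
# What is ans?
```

Answer: 5

Derivation:
Trace (tracking ans):
c = 1  # -> c = 1
m = 4  # -> m = 4
ans = c ^ m  # -> ans = 5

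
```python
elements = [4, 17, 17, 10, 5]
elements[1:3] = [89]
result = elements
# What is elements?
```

Trace (tracking elements):
elements = [4, 17, 17, 10, 5]  # -> elements = [4, 17, 17, 10, 5]
elements[1:3] = [89]  # -> elements = [4, 89, 10, 5]
result = elements  # -> result = [4, 89, 10, 5]

Answer: [4, 89, 10, 5]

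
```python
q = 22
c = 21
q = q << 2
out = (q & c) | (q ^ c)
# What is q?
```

Answer: 88

Derivation:
Trace (tracking q):
q = 22  # -> q = 22
c = 21  # -> c = 21
q = q << 2  # -> q = 88
out = q & c | q ^ c  # -> out = 93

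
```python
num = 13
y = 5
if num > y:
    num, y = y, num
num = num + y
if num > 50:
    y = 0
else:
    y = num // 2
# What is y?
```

Answer: 9

Derivation:
Trace (tracking y):
num = 13  # -> num = 13
y = 5  # -> y = 5
if num > y:  # condition is True
    num, y = (y, num)  # -> num = 5, y = 13
num = num + y  # -> num = 18
if num > 50:  # condition is False
else:
    y = num // 2  # -> y = 9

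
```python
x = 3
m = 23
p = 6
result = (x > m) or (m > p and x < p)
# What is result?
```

Answer: True

Derivation:
Trace (tracking result):
x = 3  # -> x = 3
m = 23  # -> m = 23
p = 6  # -> p = 6
result = x > m or (m > p and x < p)  # -> result = True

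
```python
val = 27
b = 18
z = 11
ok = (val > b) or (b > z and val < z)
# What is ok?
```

Trace (tracking ok):
val = 27  # -> val = 27
b = 18  # -> b = 18
z = 11  # -> z = 11
ok = val > b or (b > z and val < z)  # -> ok = True

Answer: True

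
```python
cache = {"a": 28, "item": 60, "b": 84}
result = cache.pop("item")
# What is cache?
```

Trace (tracking cache):
cache = {'a': 28, 'item': 60, 'b': 84}  # -> cache = {'a': 28, 'item': 60, 'b': 84}
result = cache.pop('item')  # -> result = 60

Answer: {'a': 28, 'b': 84}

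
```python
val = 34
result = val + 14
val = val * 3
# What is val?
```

Answer: 102

Derivation:
Trace (tracking val):
val = 34  # -> val = 34
result = val + 14  # -> result = 48
val = val * 3  # -> val = 102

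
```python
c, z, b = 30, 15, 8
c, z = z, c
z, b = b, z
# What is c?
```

Answer: 15

Derivation:
Trace (tracking c):
c, z, b = (30, 15, 8)  # -> c = 30, z = 15, b = 8
c, z = (z, c)  # -> c = 15, z = 30
z, b = (b, z)  # -> z = 8, b = 30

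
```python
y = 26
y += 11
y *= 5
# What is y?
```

Answer: 185

Derivation:
Trace (tracking y):
y = 26  # -> y = 26
y += 11  # -> y = 37
y *= 5  # -> y = 185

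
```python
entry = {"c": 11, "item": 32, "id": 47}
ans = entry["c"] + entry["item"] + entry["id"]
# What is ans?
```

Trace (tracking ans):
entry = {'c': 11, 'item': 32, 'id': 47}  # -> entry = {'c': 11, 'item': 32, 'id': 47}
ans = entry['c'] + entry['item'] + entry['id']  # -> ans = 90

Answer: 90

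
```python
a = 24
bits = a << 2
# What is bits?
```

Trace (tracking bits):
a = 24  # -> a = 24
bits = a << 2  # -> bits = 96

Answer: 96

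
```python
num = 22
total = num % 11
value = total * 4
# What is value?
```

Trace (tracking value):
num = 22  # -> num = 22
total = num % 11  # -> total = 0
value = total * 4  # -> value = 0

Answer: 0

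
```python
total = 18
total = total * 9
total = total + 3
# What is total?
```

Answer: 165

Derivation:
Trace (tracking total):
total = 18  # -> total = 18
total = total * 9  # -> total = 162
total = total + 3  # -> total = 165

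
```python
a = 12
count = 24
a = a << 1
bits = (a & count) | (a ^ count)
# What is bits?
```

Answer: 24

Derivation:
Trace (tracking bits):
a = 12  # -> a = 12
count = 24  # -> count = 24
a = a << 1  # -> a = 24
bits = a & count | a ^ count  # -> bits = 24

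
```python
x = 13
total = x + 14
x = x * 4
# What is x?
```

Answer: 52

Derivation:
Trace (tracking x):
x = 13  # -> x = 13
total = x + 14  # -> total = 27
x = x * 4  # -> x = 52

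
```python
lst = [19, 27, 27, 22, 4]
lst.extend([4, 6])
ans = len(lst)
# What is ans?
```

Trace (tracking ans):
lst = [19, 27, 27, 22, 4]  # -> lst = [19, 27, 27, 22, 4]
lst.extend([4, 6])  # -> lst = [19, 27, 27, 22, 4, 4, 6]
ans = len(lst)  # -> ans = 7

Answer: 7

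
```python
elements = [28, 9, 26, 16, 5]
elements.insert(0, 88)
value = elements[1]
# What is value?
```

Trace (tracking value):
elements = [28, 9, 26, 16, 5]  # -> elements = [28, 9, 26, 16, 5]
elements.insert(0, 88)  # -> elements = [88, 28, 9, 26, 16, 5]
value = elements[1]  # -> value = 28

Answer: 28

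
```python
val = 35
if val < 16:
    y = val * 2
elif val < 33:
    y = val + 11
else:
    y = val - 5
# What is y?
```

Answer: 30

Derivation:
Trace (tracking y):
val = 35  # -> val = 35
if val < 16:  # condition is False
elif val < 33:  # condition is False
else:
    y = val - 5  # -> y = 30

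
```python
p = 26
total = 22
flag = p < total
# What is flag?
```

Answer: False

Derivation:
Trace (tracking flag):
p = 26  # -> p = 26
total = 22  # -> total = 22
flag = p < total  # -> flag = False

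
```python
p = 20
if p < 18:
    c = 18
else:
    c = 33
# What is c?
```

Trace (tracking c):
p = 20  # -> p = 20
if p < 18:  # condition is False
else:
    c = 33  # -> c = 33

Answer: 33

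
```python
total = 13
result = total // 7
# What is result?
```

Trace (tracking result):
total = 13  # -> total = 13
result = total // 7  # -> result = 1

Answer: 1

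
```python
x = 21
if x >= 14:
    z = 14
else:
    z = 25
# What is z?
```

Answer: 14

Derivation:
Trace (tracking z):
x = 21  # -> x = 21
if x >= 14:  # condition is True
    z = 14  # -> z = 14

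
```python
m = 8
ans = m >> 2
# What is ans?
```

Trace (tracking ans):
m = 8  # -> m = 8
ans = m >> 2  # -> ans = 2

Answer: 2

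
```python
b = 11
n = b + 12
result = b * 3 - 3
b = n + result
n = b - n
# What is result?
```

Answer: 30

Derivation:
Trace (tracking result):
b = 11  # -> b = 11
n = b + 12  # -> n = 23
result = b * 3 - 3  # -> result = 30
b = n + result  # -> b = 53
n = b - n  # -> n = 30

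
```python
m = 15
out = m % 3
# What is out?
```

Trace (tracking out):
m = 15  # -> m = 15
out = m % 3  # -> out = 0

Answer: 0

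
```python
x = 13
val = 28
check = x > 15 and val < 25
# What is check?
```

Trace (tracking check):
x = 13  # -> x = 13
val = 28  # -> val = 28
check = x > 15 and val < 25  # -> check = False

Answer: False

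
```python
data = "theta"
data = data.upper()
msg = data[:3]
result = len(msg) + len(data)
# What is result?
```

Answer: 8

Derivation:
Trace (tracking result):
data = 'theta'  # -> data = 'theta'
data = data.upper()  # -> data = 'THETA'
msg = data[:3]  # -> msg = 'THE'
result = len(msg) + len(data)  # -> result = 8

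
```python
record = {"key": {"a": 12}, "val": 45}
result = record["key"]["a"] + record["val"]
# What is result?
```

Answer: 57

Derivation:
Trace (tracking result):
record = {'key': {'a': 12}, 'val': 45}  # -> record = {'key': {'a': 12}, 'val': 45}
result = record['key']['a'] + record['val']  # -> result = 57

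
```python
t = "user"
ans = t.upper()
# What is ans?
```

Trace (tracking ans):
t = 'user'  # -> t = 'user'
ans = t.upper()  # -> ans = 'USER'

Answer: 'USER'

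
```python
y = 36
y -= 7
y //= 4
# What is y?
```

Trace (tracking y):
y = 36  # -> y = 36
y -= 7  # -> y = 29
y //= 4  # -> y = 7

Answer: 7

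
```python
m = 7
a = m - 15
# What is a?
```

Answer: -8

Derivation:
Trace (tracking a):
m = 7  # -> m = 7
a = m - 15  # -> a = -8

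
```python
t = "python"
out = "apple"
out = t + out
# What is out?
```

Trace (tracking out):
t = 'python'  # -> t = 'python'
out = 'apple'  # -> out = 'apple'
out = t + out  # -> out = 'pythonapple'

Answer: 'pythonapple'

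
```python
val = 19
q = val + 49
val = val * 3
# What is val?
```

Answer: 57

Derivation:
Trace (tracking val):
val = 19  # -> val = 19
q = val + 49  # -> q = 68
val = val * 3  # -> val = 57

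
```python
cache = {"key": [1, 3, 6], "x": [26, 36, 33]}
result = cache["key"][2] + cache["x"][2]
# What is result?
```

Answer: 39

Derivation:
Trace (tracking result):
cache = {'key': [1, 3, 6], 'x': [26, 36, 33]}  # -> cache = {'key': [1, 3, 6], 'x': [26, 36, 33]}
result = cache['key'][2] + cache['x'][2]  # -> result = 39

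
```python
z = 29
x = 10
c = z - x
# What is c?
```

Answer: 19

Derivation:
Trace (tracking c):
z = 29  # -> z = 29
x = 10  # -> x = 10
c = z - x  # -> c = 19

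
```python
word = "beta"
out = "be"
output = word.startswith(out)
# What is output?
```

Answer: True

Derivation:
Trace (tracking output):
word = 'beta'  # -> word = 'beta'
out = 'be'  # -> out = 'be'
output = word.startswith(out)  # -> output = True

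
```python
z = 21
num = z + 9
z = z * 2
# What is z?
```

Answer: 42

Derivation:
Trace (tracking z):
z = 21  # -> z = 21
num = z + 9  # -> num = 30
z = z * 2  # -> z = 42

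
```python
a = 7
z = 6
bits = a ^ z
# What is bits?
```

Answer: 1

Derivation:
Trace (tracking bits):
a = 7  # -> a = 7
z = 6  # -> z = 6
bits = a ^ z  # -> bits = 1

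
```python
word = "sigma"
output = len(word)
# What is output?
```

Answer: 5

Derivation:
Trace (tracking output):
word = 'sigma'  # -> word = 'sigma'
output = len(word)  # -> output = 5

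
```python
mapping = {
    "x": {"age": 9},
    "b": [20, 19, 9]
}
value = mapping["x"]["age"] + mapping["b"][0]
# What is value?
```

Answer: 29

Derivation:
Trace (tracking value):
mapping = {'x': {'age': 9}, 'b': [20, 19, 9]}  # -> mapping = {'x': {'age': 9}, 'b': [20, 19, 9]}
value = mapping['x']['age'] + mapping['b'][0]  # -> value = 29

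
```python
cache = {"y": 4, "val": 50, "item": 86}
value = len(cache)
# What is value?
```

Trace (tracking value):
cache = {'y': 4, 'val': 50, 'item': 86}  # -> cache = {'y': 4, 'val': 50, 'item': 86}
value = len(cache)  # -> value = 3

Answer: 3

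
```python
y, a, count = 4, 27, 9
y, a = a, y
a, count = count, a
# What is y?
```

Trace (tracking y):
y, a, count = (4, 27, 9)  # -> y = 4, a = 27, count = 9
y, a = (a, y)  # -> y = 27, a = 4
a, count = (count, a)  # -> a = 9, count = 4

Answer: 27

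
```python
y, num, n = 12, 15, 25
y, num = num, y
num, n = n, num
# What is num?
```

Answer: 25

Derivation:
Trace (tracking num):
y, num, n = (12, 15, 25)  # -> y = 12, num = 15, n = 25
y, num = (num, y)  # -> y = 15, num = 12
num, n = (n, num)  # -> num = 25, n = 12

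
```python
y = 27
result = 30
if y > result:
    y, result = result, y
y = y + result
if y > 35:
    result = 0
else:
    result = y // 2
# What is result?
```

Answer: 0

Derivation:
Trace (tracking result):
y = 27  # -> y = 27
result = 30  # -> result = 30
if y > result:  # condition is False
y = y + result  # -> y = 57
if y > 35:  # condition is True
    result = 0  # -> result = 0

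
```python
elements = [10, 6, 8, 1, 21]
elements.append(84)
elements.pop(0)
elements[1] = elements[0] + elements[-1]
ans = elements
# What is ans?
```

Trace (tracking ans):
elements = [10, 6, 8, 1, 21]  # -> elements = [10, 6, 8, 1, 21]
elements.append(84)  # -> elements = [10, 6, 8, 1, 21, 84]
elements.pop(0)  # -> elements = [6, 8, 1, 21, 84]
elements[1] = elements[0] + elements[-1]  # -> elements = [6, 90, 1, 21, 84]
ans = elements  # -> ans = [6, 90, 1, 21, 84]

Answer: [6, 90, 1, 21, 84]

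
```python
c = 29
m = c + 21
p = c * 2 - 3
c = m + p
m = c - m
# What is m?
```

Answer: 55

Derivation:
Trace (tracking m):
c = 29  # -> c = 29
m = c + 21  # -> m = 50
p = c * 2 - 3  # -> p = 55
c = m + p  # -> c = 105
m = c - m  # -> m = 55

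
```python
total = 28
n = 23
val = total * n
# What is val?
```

Trace (tracking val):
total = 28  # -> total = 28
n = 23  # -> n = 23
val = total * n  # -> val = 644

Answer: 644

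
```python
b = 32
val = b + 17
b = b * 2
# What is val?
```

Trace (tracking val):
b = 32  # -> b = 32
val = b + 17  # -> val = 49
b = b * 2  # -> b = 64

Answer: 49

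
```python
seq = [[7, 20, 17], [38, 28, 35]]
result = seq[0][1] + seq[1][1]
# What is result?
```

Trace (tracking result):
seq = [[7, 20, 17], [38, 28, 35]]  # -> seq = [[7, 20, 17], [38, 28, 35]]
result = seq[0][1] + seq[1][1]  # -> result = 48

Answer: 48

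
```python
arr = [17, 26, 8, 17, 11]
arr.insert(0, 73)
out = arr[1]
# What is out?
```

Answer: 17

Derivation:
Trace (tracking out):
arr = [17, 26, 8, 17, 11]  # -> arr = [17, 26, 8, 17, 11]
arr.insert(0, 73)  # -> arr = [73, 17, 26, 8, 17, 11]
out = arr[1]  # -> out = 17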